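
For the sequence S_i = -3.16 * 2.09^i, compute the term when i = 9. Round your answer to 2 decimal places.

S_9 = -3.16 * 2.09^9 ≈ -3.16 * 760.8807 ≈ -2404.38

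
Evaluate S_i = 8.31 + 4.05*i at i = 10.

S_10 = 8.31 + 4.05*10 = 8.31 + 40.5 = 48.81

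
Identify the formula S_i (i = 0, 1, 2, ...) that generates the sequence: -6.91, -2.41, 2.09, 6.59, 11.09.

Check differences: -2.41 - -6.91 = 4.5
2.09 - -2.41 = 4.5
Common difference d = 4.5.
First term a = -6.91.
Formula: S_i = -6.91 + 4.50*i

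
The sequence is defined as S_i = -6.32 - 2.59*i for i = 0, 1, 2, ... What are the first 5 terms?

This is an arithmetic sequence.
i=0: S_0 = -6.32 + -2.59*0 = -6.32
i=1: S_1 = -6.32 + -2.59*1 = -8.91
i=2: S_2 = -6.32 + -2.59*2 = -11.5
i=3: S_3 = -6.32 + -2.59*3 = -14.09
i=4: S_4 = -6.32 + -2.59*4 = -16.68
The first 5 terms are: [-6.32, -8.91, -11.5, -14.09, -16.68]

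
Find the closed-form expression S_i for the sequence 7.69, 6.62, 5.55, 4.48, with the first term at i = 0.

Check differences: 6.62 - 7.69 = -1.07
5.55 - 6.62 = -1.07
Common difference d = -1.07.
First term a = 7.69.
Formula: S_i = 7.69 - 1.07*i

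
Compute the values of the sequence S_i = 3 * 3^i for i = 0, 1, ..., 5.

This is a geometric sequence.
i=0: S_0 = 3 * 3^0 = 3
i=1: S_1 = 3 * 3^1 = 9
i=2: S_2 = 3 * 3^2 = 27
i=3: S_3 = 3 * 3^3 = 81
i=4: S_4 = 3 * 3^4 = 243
i=5: S_5 = 3 * 3^5 = 729
The first 6 terms are: [3, 9, 27, 81, 243, 729]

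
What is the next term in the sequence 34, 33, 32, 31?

Differences: 33 - 34 = -1
This is an arithmetic sequence with common difference d = -1.
Next term = 31 + -1 = 30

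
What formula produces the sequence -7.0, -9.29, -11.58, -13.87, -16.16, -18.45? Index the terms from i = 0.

Check differences: -9.29 - -7.0 = -2.29
-11.58 - -9.29 = -2.29
Common difference d = -2.29.
First term a = -7.0.
Formula: S_i = -7.00 - 2.29*i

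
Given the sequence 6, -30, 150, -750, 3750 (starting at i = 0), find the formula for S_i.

Check ratios: -30 / 6 = -5.0
Common ratio r = -5.
First term a = 6.
Formula: S_i = 6 * (-5)^i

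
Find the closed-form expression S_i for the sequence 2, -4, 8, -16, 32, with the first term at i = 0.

Check ratios: -4 / 2 = -2.0
Common ratio r = -2.
First term a = 2.
Formula: S_i = 2 * (-2)^i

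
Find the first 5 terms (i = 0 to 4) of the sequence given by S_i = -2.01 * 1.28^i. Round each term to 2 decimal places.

This is a geometric sequence.
i=0: S_0 = -2.01 * 1.28^0 = -2.01
i=1: S_1 = -2.01 * 1.28^1 ≈ -2.57
i=2: S_2 = -2.01 * 1.28^2 ≈ -3.29
i=3: S_3 = -2.01 * 1.28^3 ≈ -4.22
i=4: S_4 = -2.01 * 1.28^4 ≈ -5.4
The first 5 terms are: [-2.01, -2.57, -3.29, -4.22, -5.4]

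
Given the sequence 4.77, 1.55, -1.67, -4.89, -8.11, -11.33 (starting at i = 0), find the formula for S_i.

Check differences: 1.55 - 4.77 = -3.22
-1.67 - 1.55 = -3.22
Common difference d = -3.22.
First term a = 4.77.
Formula: S_i = 4.77 - 3.22*i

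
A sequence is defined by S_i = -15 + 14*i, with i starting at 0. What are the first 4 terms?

This is an arithmetic sequence.
i=0: S_0 = -15 + 14*0 = -15
i=1: S_1 = -15 + 14*1 = -1
i=2: S_2 = -15 + 14*2 = 13
i=3: S_3 = -15 + 14*3 = 27
The first 4 terms are: [-15, -1, 13, 27]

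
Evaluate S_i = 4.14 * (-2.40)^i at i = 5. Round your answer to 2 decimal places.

S_5 = 4.14 * (-2.4)^5 ≈ 4.14 * -79.6262 ≈ -329.65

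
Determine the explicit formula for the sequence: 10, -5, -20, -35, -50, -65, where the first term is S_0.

Check differences: -5 - 10 = -15
-20 - -5 = -15
Common difference d = -15.
First term a = 10.
Formula: S_i = 10 - 15*i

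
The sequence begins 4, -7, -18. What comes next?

Differences: -7 - 4 = -11
This is an arithmetic sequence with common difference d = -11.
Next term = -18 + -11 = -29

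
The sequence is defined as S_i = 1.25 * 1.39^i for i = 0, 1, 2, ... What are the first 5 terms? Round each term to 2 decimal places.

This is a geometric sequence.
i=0: S_0 = 1.25 * 1.39^0 = 1.25
i=1: S_1 = 1.25 * 1.39^1 ≈ 1.74
i=2: S_2 = 1.25 * 1.39^2 ≈ 2.42
i=3: S_3 = 1.25 * 1.39^3 ≈ 3.36
i=4: S_4 = 1.25 * 1.39^4 ≈ 4.67
The first 5 terms are: [1.25, 1.74, 2.42, 3.36, 4.67]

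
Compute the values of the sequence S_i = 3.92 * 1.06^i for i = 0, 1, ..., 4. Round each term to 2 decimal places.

This is a geometric sequence.
i=0: S_0 = 3.92 * 1.06^0 = 3.92
i=1: S_1 = 3.92 * 1.06^1 ≈ 4.16
i=2: S_2 = 3.92 * 1.06^2 ≈ 4.4
i=3: S_3 = 3.92 * 1.06^3 ≈ 4.67
i=4: S_4 = 3.92 * 1.06^4 ≈ 4.95
The first 5 terms are: [3.92, 4.16, 4.4, 4.67, 4.95]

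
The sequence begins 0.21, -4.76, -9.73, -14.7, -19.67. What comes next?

Differences: -4.76 - 0.21 = -4.97
This is an arithmetic sequence with common difference d = -4.97.
Next term = -19.67 + -4.97 = -24.64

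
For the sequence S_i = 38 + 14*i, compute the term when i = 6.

S_6 = 38 + 14*6 = 38 + 84 = 122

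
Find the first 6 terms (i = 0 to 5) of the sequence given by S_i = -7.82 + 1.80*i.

This is an arithmetic sequence.
i=0: S_0 = -7.82 + 1.8*0 = -7.82
i=1: S_1 = -7.82 + 1.8*1 = -6.02
i=2: S_2 = -7.82 + 1.8*2 = -4.22
i=3: S_3 = -7.82 + 1.8*3 = -2.42
i=4: S_4 = -7.82 + 1.8*4 = -0.62
i=5: S_5 = -7.82 + 1.8*5 = 1.18
The first 6 terms are: [-7.82, -6.02, -4.22, -2.42, -0.62, 1.18]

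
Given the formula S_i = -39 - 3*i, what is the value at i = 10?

S_10 = -39 + -3*10 = -39 + -30 = -69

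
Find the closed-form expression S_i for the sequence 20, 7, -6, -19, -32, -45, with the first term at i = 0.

Check differences: 7 - 20 = -13
-6 - 7 = -13
Common difference d = -13.
First term a = 20.
Formula: S_i = 20 - 13*i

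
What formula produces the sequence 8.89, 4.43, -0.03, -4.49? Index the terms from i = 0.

Check differences: 4.43 - 8.89 = -4.46
-0.03 - 4.43 = -4.46
Common difference d = -4.46.
First term a = 8.89.
Formula: S_i = 8.89 - 4.46*i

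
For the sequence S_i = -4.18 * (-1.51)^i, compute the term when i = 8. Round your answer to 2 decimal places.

S_8 = -4.18 * (-1.51)^8 ≈ -4.18 * 27.0281 ≈ -112.98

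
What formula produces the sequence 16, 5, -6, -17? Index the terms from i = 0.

Check differences: 5 - 16 = -11
-6 - 5 = -11
Common difference d = -11.
First term a = 16.
Formula: S_i = 16 - 11*i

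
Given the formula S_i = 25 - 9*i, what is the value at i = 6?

S_6 = 25 + -9*6 = 25 + -54 = -29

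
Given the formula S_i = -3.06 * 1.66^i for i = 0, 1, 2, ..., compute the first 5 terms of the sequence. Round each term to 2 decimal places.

This is a geometric sequence.
i=0: S_0 = -3.06 * 1.66^0 = -3.06
i=1: S_1 = -3.06 * 1.66^1 ≈ -5.08
i=2: S_2 = -3.06 * 1.66^2 ≈ -8.43
i=3: S_3 = -3.06 * 1.66^3 ≈ -14.0
i=4: S_4 = -3.06 * 1.66^4 ≈ -23.24
The first 5 terms are: [-3.06, -5.08, -8.43, -14.0, -23.24]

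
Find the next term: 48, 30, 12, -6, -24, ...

Differences: 30 - 48 = -18
This is an arithmetic sequence with common difference d = -18.
Next term = -24 + -18 = -42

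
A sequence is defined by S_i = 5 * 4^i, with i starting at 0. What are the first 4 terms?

This is a geometric sequence.
i=0: S_0 = 5 * 4^0 = 5
i=1: S_1 = 5 * 4^1 = 20
i=2: S_2 = 5 * 4^2 = 80
i=3: S_3 = 5 * 4^3 = 320
The first 4 terms are: [5, 20, 80, 320]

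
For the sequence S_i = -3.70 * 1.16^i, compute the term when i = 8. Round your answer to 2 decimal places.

S_8 = -3.7 * 1.16^8 ≈ -3.7 * 3.2784 ≈ -12.13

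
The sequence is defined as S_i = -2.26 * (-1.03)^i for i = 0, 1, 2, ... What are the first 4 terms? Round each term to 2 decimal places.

This is a geometric sequence.
i=0: S_0 = -2.26 * (-1.03)^0 = -2.26
i=1: S_1 = -2.26 * (-1.03)^1 ≈ 2.33
i=2: S_2 = -2.26 * (-1.03)^2 ≈ -2.4
i=3: S_3 = -2.26 * (-1.03)^3 ≈ 2.47
The first 4 terms are: [-2.26, 2.33, -2.4, 2.47]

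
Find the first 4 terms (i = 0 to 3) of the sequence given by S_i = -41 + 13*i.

This is an arithmetic sequence.
i=0: S_0 = -41 + 13*0 = -41
i=1: S_1 = -41 + 13*1 = -28
i=2: S_2 = -41 + 13*2 = -15
i=3: S_3 = -41 + 13*3 = -2
The first 4 terms are: [-41, -28, -15, -2]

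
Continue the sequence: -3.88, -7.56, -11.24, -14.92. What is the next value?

Differences: -7.56 - -3.88 = -3.68
This is an arithmetic sequence with common difference d = -3.68.
Next term = -14.92 + -3.68 = -18.6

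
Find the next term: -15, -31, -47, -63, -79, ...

Differences: -31 - -15 = -16
This is an arithmetic sequence with common difference d = -16.
Next term = -79 + -16 = -95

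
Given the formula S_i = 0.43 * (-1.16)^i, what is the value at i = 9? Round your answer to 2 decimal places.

S_9 = 0.43 * (-1.16)^9 ≈ 0.43 * -3.803 ≈ -1.64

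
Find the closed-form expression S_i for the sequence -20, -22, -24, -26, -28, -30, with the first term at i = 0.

Check differences: -22 - -20 = -2
-24 - -22 = -2
Common difference d = -2.
First term a = -20.
Formula: S_i = -20 - 2*i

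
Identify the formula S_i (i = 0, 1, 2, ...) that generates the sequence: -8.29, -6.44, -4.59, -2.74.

Check differences: -6.44 - -8.29 = 1.85
-4.59 - -6.44 = 1.85
Common difference d = 1.85.
First term a = -8.29.
Formula: S_i = -8.29 + 1.85*i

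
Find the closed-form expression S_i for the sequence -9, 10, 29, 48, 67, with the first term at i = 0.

Check differences: 10 - -9 = 19
29 - 10 = 19
Common difference d = 19.
First term a = -9.
Formula: S_i = -9 + 19*i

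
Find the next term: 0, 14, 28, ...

Differences: 14 - 0 = 14
This is an arithmetic sequence with common difference d = 14.
Next term = 28 + 14 = 42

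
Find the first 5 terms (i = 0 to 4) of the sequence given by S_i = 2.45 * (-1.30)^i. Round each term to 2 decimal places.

This is a geometric sequence.
i=0: S_0 = 2.45 * (-1.3)^0 = 2.45
i=1: S_1 = 2.45 * (-1.3)^1 ≈ -3.19
i=2: S_2 = 2.45 * (-1.3)^2 ≈ 4.14
i=3: S_3 = 2.45 * (-1.3)^3 ≈ -5.38
i=4: S_4 = 2.45 * (-1.3)^4 ≈ 7.0
The first 5 terms are: [2.45, -3.19, 4.14, -5.38, 7.0]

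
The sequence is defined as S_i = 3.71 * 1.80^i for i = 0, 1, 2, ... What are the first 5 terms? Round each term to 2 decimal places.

This is a geometric sequence.
i=0: S_0 = 3.71 * 1.8^0 = 3.71
i=1: S_1 = 3.71 * 1.8^1 ≈ 6.68
i=2: S_2 = 3.71 * 1.8^2 ≈ 12.02
i=3: S_3 = 3.71 * 1.8^3 ≈ 21.64
i=4: S_4 = 3.71 * 1.8^4 ≈ 38.95
The first 5 terms are: [3.71, 6.68, 12.02, 21.64, 38.95]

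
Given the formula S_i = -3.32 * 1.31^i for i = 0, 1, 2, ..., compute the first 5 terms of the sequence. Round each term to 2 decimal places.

This is a geometric sequence.
i=0: S_0 = -3.32 * 1.31^0 = -3.32
i=1: S_1 = -3.32 * 1.31^1 ≈ -4.35
i=2: S_2 = -3.32 * 1.31^2 ≈ -5.7
i=3: S_3 = -3.32 * 1.31^3 ≈ -7.46
i=4: S_4 = -3.32 * 1.31^4 ≈ -9.78
The first 5 terms are: [-3.32, -4.35, -5.7, -7.46, -9.78]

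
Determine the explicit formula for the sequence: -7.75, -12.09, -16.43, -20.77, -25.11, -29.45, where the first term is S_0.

Check differences: -12.09 - -7.75 = -4.34
-16.43 - -12.09 = -4.34
Common difference d = -4.34.
First term a = -7.75.
Formula: S_i = -7.75 - 4.34*i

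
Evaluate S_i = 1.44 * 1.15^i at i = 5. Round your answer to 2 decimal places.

S_5 = 1.44 * 1.15^5 ≈ 1.44 * 2.0114 ≈ 2.9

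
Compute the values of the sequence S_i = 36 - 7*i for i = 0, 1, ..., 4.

This is an arithmetic sequence.
i=0: S_0 = 36 + -7*0 = 36
i=1: S_1 = 36 + -7*1 = 29
i=2: S_2 = 36 + -7*2 = 22
i=3: S_3 = 36 + -7*3 = 15
i=4: S_4 = 36 + -7*4 = 8
The first 5 terms are: [36, 29, 22, 15, 8]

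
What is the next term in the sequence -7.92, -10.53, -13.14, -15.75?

Differences: -10.53 - -7.92 = -2.61
This is an arithmetic sequence with common difference d = -2.61.
Next term = -15.75 + -2.61 = -18.36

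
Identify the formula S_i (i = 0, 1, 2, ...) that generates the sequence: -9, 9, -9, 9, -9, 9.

Check ratios: 9 / -9 = -1.0
Common ratio r = -1.
First term a = -9.
Formula: S_i = -9 * (-1)^i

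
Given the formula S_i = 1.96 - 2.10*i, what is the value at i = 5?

S_5 = 1.96 + -2.1*5 = 1.96 + -10.5 = -8.54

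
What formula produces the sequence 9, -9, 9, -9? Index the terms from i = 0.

Check ratios: -9 / 9 = -1.0
Common ratio r = -1.
First term a = 9.
Formula: S_i = 9 * (-1)^i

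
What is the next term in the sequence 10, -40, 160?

Ratios: -40 / 10 = -4.0
This is a geometric sequence with common ratio r = -4.
Next term = 160 * -4 = -640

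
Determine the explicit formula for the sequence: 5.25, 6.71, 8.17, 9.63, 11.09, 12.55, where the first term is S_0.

Check differences: 6.71 - 5.25 = 1.46
8.17 - 6.71 = 1.46
Common difference d = 1.46.
First term a = 5.25.
Formula: S_i = 5.25 + 1.46*i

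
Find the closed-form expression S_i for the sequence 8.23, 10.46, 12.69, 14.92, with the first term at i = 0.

Check differences: 10.46 - 8.23 = 2.23
12.69 - 10.46 = 2.23
Common difference d = 2.23.
First term a = 8.23.
Formula: S_i = 8.23 + 2.23*i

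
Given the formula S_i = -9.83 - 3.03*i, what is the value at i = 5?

S_5 = -9.83 + -3.03*5 = -9.83 + -15.15 = -24.98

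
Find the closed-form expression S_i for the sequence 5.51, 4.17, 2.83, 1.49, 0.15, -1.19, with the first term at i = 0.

Check differences: 4.17 - 5.51 = -1.34
2.83 - 4.17 = -1.34
Common difference d = -1.34.
First term a = 5.51.
Formula: S_i = 5.51 - 1.34*i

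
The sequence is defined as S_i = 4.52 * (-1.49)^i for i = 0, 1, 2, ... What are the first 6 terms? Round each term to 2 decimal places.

This is a geometric sequence.
i=0: S_0 = 4.52 * (-1.49)^0 = 4.52
i=1: S_1 = 4.52 * (-1.49)^1 ≈ -6.73
i=2: S_2 = 4.52 * (-1.49)^2 ≈ 10.03
i=3: S_3 = 4.52 * (-1.49)^3 ≈ -14.95
i=4: S_4 = 4.52 * (-1.49)^4 ≈ 22.28
i=5: S_5 = 4.52 * (-1.49)^5 ≈ -33.19
The first 6 terms are: [4.52, -6.73, 10.03, -14.95, 22.28, -33.19]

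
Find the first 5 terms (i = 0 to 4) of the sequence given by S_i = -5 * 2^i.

This is a geometric sequence.
i=0: S_0 = -5 * 2^0 = -5
i=1: S_1 = -5 * 2^1 = -10
i=2: S_2 = -5 * 2^2 = -20
i=3: S_3 = -5 * 2^3 = -40
i=4: S_4 = -5 * 2^4 = -80
The first 5 terms are: [-5, -10, -20, -40, -80]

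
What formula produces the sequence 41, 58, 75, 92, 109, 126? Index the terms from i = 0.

Check differences: 58 - 41 = 17
75 - 58 = 17
Common difference d = 17.
First term a = 41.
Formula: S_i = 41 + 17*i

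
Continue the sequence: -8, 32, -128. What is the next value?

Ratios: 32 / -8 = -4.0
This is a geometric sequence with common ratio r = -4.
Next term = -128 * -4 = 512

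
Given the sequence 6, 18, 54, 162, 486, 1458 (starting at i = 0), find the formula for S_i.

Check ratios: 18 / 6 = 3.0
Common ratio r = 3.
First term a = 6.
Formula: S_i = 6 * 3^i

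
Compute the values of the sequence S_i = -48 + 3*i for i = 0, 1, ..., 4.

This is an arithmetic sequence.
i=0: S_0 = -48 + 3*0 = -48
i=1: S_1 = -48 + 3*1 = -45
i=2: S_2 = -48 + 3*2 = -42
i=3: S_3 = -48 + 3*3 = -39
i=4: S_4 = -48 + 3*4 = -36
The first 5 terms are: [-48, -45, -42, -39, -36]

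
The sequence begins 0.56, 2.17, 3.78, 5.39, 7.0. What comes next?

Differences: 2.17 - 0.56 = 1.61
This is an arithmetic sequence with common difference d = 1.61.
Next term = 7.0 + 1.61 = 8.61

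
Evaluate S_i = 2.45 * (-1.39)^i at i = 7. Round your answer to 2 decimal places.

S_7 = 2.45 * (-1.39)^7 ≈ 2.45 * -10.0254 ≈ -24.56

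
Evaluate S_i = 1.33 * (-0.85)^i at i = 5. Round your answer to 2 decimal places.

S_5 = 1.33 * (-0.85)^5 ≈ 1.33 * -0.4437 ≈ -0.59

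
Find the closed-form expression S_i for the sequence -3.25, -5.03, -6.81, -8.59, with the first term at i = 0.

Check differences: -5.03 - -3.25 = -1.78
-6.81 - -5.03 = -1.78
Common difference d = -1.78.
First term a = -3.25.
Formula: S_i = -3.25 - 1.78*i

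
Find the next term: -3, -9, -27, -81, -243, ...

Ratios: -9 / -3 = 3.0
This is a geometric sequence with common ratio r = 3.
Next term = -243 * 3 = -729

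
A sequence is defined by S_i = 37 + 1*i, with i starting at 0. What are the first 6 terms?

This is an arithmetic sequence.
i=0: S_0 = 37 + 1*0 = 37
i=1: S_1 = 37 + 1*1 = 38
i=2: S_2 = 37 + 1*2 = 39
i=3: S_3 = 37 + 1*3 = 40
i=4: S_4 = 37 + 1*4 = 41
i=5: S_5 = 37 + 1*5 = 42
The first 6 terms are: [37, 38, 39, 40, 41, 42]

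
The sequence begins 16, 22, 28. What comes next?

Differences: 22 - 16 = 6
This is an arithmetic sequence with common difference d = 6.
Next term = 28 + 6 = 34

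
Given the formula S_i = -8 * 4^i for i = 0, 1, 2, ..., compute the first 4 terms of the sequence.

This is a geometric sequence.
i=0: S_0 = -8 * 4^0 = -8
i=1: S_1 = -8 * 4^1 = -32
i=2: S_2 = -8 * 4^2 = -128
i=3: S_3 = -8 * 4^3 = -512
The first 4 terms are: [-8, -32, -128, -512]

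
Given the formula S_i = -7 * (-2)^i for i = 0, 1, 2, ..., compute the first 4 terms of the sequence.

This is a geometric sequence.
i=0: S_0 = -7 * (-2)^0 = -7
i=1: S_1 = -7 * (-2)^1 = 14
i=2: S_2 = -7 * (-2)^2 = -28
i=3: S_3 = -7 * (-2)^3 = 56
The first 4 terms are: [-7, 14, -28, 56]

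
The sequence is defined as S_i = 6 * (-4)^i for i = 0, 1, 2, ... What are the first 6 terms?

This is a geometric sequence.
i=0: S_0 = 6 * (-4)^0 = 6
i=1: S_1 = 6 * (-4)^1 = -24
i=2: S_2 = 6 * (-4)^2 = 96
i=3: S_3 = 6 * (-4)^3 = -384
i=4: S_4 = 6 * (-4)^4 = 1536
i=5: S_5 = 6 * (-4)^5 = -6144
The first 6 terms are: [6, -24, 96, -384, 1536, -6144]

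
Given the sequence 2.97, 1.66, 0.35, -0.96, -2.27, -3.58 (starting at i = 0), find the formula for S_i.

Check differences: 1.66 - 2.97 = -1.31
0.35 - 1.66 = -1.31
Common difference d = -1.31.
First term a = 2.97.
Formula: S_i = 2.97 - 1.31*i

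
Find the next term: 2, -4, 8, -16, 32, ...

Ratios: -4 / 2 = -2.0
This is a geometric sequence with common ratio r = -2.
Next term = 32 * -2 = -64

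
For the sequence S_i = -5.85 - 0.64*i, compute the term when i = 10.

S_10 = -5.85 + -0.64*10 = -5.85 + -6.4 = -12.25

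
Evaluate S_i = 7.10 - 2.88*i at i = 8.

S_8 = 7.1 + -2.88*8 = 7.1 + -23.04 = -15.94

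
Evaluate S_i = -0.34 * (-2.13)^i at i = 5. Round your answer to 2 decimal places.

S_5 = -0.34 * (-2.13)^5 ≈ -0.34 * -43.8428 ≈ 14.91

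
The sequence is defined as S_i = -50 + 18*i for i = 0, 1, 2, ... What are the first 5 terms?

This is an arithmetic sequence.
i=0: S_0 = -50 + 18*0 = -50
i=1: S_1 = -50 + 18*1 = -32
i=2: S_2 = -50 + 18*2 = -14
i=3: S_3 = -50 + 18*3 = 4
i=4: S_4 = -50 + 18*4 = 22
The first 5 terms are: [-50, -32, -14, 4, 22]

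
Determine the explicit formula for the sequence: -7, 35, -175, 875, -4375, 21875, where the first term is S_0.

Check ratios: 35 / -7 = -5.0
Common ratio r = -5.
First term a = -7.
Formula: S_i = -7 * (-5)^i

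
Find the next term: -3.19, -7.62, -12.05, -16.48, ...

Differences: -7.62 - -3.19 = -4.43
This is an arithmetic sequence with common difference d = -4.43.
Next term = -16.48 + -4.43 = -20.91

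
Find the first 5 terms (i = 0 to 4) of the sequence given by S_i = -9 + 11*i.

This is an arithmetic sequence.
i=0: S_0 = -9 + 11*0 = -9
i=1: S_1 = -9 + 11*1 = 2
i=2: S_2 = -9 + 11*2 = 13
i=3: S_3 = -9 + 11*3 = 24
i=4: S_4 = -9 + 11*4 = 35
The first 5 terms are: [-9, 2, 13, 24, 35]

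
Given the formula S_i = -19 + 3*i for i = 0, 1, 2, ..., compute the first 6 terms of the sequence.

This is an arithmetic sequence.
i=0: S_0 = -19 + 3*0 = -19
i=1: S_1 = -19 + 3*1 = -16
i=2: S_2 = -19 + 3*2 = -13
i=3: S_3 = -19 + 3*3 = -10
i=4: S_4 = -19 + 3*4 = -7
i=5: S_5 = -19 + 3*5 = -4
The first 6 terms are: [-19, -16, -13, -10, -7, -4]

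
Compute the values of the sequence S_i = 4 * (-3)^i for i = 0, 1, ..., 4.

This is a geometric sequence.
i=0: S_0 = 4 * (-3)^0 = 4
i=1: S_1 = 4 * (-3)^1 = -12
i=2: S_2 = 4 * (-3)^2 = 36
i=3: S_3 = 4 * (-3)^3 = -108
i=4: S_4 = 4 * (-3)^4 = 324
The first 5 terms are: [4, -12, 36, -108, 324]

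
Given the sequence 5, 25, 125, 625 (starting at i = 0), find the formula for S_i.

Check ratios: 25 / 5 = 5.0
Common ratio r = 5.
First term a = 5.
Formula: S_i = 5 * 5^i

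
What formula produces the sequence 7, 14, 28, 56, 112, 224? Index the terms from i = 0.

Check ratios: 14 / 7 = 2.0
Common ratio r = 2.
First term a = 7.
Formula: S_i = 7 * 2^i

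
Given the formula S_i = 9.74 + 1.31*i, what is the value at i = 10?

S_10 = 9.74 + 1.31*10 = 9.74 + 13.1 = 22.84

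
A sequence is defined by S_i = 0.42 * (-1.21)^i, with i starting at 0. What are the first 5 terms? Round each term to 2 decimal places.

This is a geometric sequence.
i=0: S_0 = 0.42 * (-1.21)^0 = 0.42
i=1: S_1 = 0.42 * (-1.21)^1 ≈ -0.51
i=2: S_2 = 0.42 * (-1.21)^2 ≈ 0.61
i=3: S_3 = 0.42 * (-1.21)^3 ≈ -0.74
i=4: S_4 = 0.42 * (-1.21)^4 ≈ 0.9
The first 5 terms are: [0.42, -0.51, 0.61, -0.74, 0.9]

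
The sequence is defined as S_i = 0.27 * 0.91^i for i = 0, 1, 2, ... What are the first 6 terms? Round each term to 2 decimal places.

This is a geometric sequence.
i=0: S_0 = 0.27 * 0.91^0 = 0.27
i=1: S_1 = 0.27 * 0.91^1 ≈ 0.25
i=2: S_2 = 0.27 * 0.91^2 ≈ 0.22
i=3: S_3 = 0.27 * 0.91^3 ≈ 0.2
i=4: S_4 = 0.27 * 0.91^4 ≈ 0.19
i=5: S_5 = 0.27 * 0.91^5 ≈ 0.17
The first 6 terms are: [0.27, 0.25, 0.22, 0.2, 0.19, 0.17]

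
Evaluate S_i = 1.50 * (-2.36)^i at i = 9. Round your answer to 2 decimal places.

S_9 = 1.5 * (-2.36)^9 ≈ 1.5 * -2270.9524 ≈ -3406.43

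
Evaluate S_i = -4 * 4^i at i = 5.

S_5 = -4 * 4^5 = -4 * 1024 = -4096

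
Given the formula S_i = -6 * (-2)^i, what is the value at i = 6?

S_6 = -6 * (-2)^6 = -6 * 64 = -384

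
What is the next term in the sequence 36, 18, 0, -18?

Differences: 18 - 36 = -18
This is an arithmetic sequence with common difference d = -18.
Next term = -18 + -18 = -36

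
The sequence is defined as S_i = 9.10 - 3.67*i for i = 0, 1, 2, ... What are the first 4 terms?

This is an arithmetic sequence.
i=0: S_0 = 9.1 + -3.67*0 = 9.1
i=1: S_1 = 9.1 + -3.67*1 = 5.43
i=2: S_2 = 9.1 + -3.67*2 = 1.76
i=3: S_3 = 9.1 + -3.67*3 = -1.91
The first 4 terms are: [9.1, 5.43, 1.76, -1.91]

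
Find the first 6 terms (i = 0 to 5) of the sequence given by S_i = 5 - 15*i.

This is an arithmetic sequence.
i=0: S_0 = 5 + -15*0 = 5
i=1: S_1 = 5 + -15*1 = -10
i=2: S_2 = 5 + -15*2 = -25
i=3: S_3 = 5 + -15*3 = -40
i=4: S_4 = 5 + -15*4 = -55
i=5: S_5 = 5 + -15*5 = -70
The first 6 terms are: [5, -10, -25, -40, -55, -70]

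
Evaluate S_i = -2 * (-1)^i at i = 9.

S_9 = -2 * (-1)^9 = -2 * -1 = 2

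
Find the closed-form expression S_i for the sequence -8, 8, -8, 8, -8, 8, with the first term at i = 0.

Check ratios: 8 / -8 = -1.0
Common ratio r = -1.
First term a = -8.
Formula: S_i = -8 * (-1)^i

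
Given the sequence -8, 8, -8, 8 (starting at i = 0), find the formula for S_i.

Check ratios: 8 / -8 = -1.0
Common ratio r = -1.
First term a = -8.
Formula: S_i = -8 * (-1)^i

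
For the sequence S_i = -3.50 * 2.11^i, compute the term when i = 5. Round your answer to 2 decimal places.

S_5 = -3.5 * 2.11^5 ≈ -3.5 * 41.8227 ≈ -146.38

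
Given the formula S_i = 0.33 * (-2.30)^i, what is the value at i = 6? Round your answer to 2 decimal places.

S_6 = 0.33 * (-2.3)^6 ≈ 0.33 * 148.0359 ≈ 48.85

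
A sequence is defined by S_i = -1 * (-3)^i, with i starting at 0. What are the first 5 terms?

This is a geometric sequence.
i=0: S_0 = -1 * (-3)^0 = -1
i=1: S_1 = -1 * (-3)^1 = 3
i=2: S_2 = -1 * (-3)^2 = -9
i=3: S_3 = -1 * (-3)^3 = 27
i=4: S_4 = -1 * (-3)^4 = -81
The first 5 terms are: [-1, 3, -9, 27, -81]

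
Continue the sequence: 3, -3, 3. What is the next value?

Ratios: -3 / 3 = -1.0
This is a geometric sequence with common ratio r = -1.
Next term = 3 * -1 = -3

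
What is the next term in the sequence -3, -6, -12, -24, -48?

Ratios: -6 / -3 = 2.0
This is a geometric sequence with common ratio r = 2.
Next term = -48 * 2 = -96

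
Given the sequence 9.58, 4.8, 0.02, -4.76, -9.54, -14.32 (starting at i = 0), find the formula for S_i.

Check differences: 4.8 - 9.58 = -4.78
0.02 - 4.8 = -4.78
Common difference d = -4.78.
First term a = 9.58.
Formula: S_i = 9.58 - 4.78*i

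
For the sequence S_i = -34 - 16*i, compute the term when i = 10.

S_10 = -34 + -16*10 = -34 + -160 = -194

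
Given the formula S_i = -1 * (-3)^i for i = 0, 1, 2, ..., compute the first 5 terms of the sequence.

This is a geometric sequence.
i=0: S_0 = -1 * (-3)^0 = -1
i=1: S_1 = -1 * (-3)^1 = 3
i=2: S_2 = -1 * (-3)^2 = -9
i=3: S_3 = -1 * (-3)^3 = 27
i=4: S_4 = -1 * (-3)^4 = -81
The first 5 terms are: [-1, 3, -9, 27, -81]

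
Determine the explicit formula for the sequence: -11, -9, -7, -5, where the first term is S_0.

Check differences: -9 - -11 = 2
-7 - -9 = 2
Common difference d = 2.
First term a = -11.
Formula: S_i = -11 + 2*i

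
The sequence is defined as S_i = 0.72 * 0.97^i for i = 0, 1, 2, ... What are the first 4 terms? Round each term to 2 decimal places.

This is a geometric sequence.
i=0: S_0 = 0.72 * 0.97^0 = 0.72
i=1: S_1 = 0.72 * 0.97^1 ≈ 0.7
i=2: S_2 = 0.72 * 0.97^2 ≈ 0.68
i=3: S_3 = 0.72 * 0.97^3 ≈ 0.66
The first 4 terms are: [0.72, 0.7, 0.68, 0.66]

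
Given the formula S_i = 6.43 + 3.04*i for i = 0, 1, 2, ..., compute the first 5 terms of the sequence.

This is an arithmetic sequence.
i=0: S_0 = 6.43 + 3.04*0 = 6.43
i=1: S_1 = 6.43 + 3.04*1 = 9.47
i=2: S_2 = 6.43 + 3.04*2 = 12.51
i=3: S_3 = 6.43 + 3.04*3 = 15.55
i=4: S_4 = 6.43 + 3.04*4 = 18.59
The first 5 terms are: [6.43, 9.47, 12.51, 15.55, 18.59]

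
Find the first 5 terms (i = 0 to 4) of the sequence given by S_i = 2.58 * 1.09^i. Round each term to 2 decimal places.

This is a geometric sequence.
i=0: S_0 = 2.58 * 1.09^0 = 2.58
i=1: S_1 = 2.58 * 1.09^1 ≈ 2.81
i=2: S_2 = 2.58 * 1.09^2 ≈ 3.07
i=3: S_3 = 2.58 * 1.09^3 ≈ 3.34
i=4: S_4 = 2.58 * 1.09^4 ≈ 3.64
The first 5 terms are: [2.58, 2.81, 3.07, 3.34, 3.64]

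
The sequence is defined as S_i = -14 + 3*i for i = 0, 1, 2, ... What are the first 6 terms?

This is an arithmetic sequence.
i=0: S_0 = -14 + 3*0 = -14
i=1: S_1 = -14 + 3*1 = -11
i=2: S_2 = -14 + 3*2 = -8
i=3: S_3 = -14 + 3*3 = -5
i=4: S_4 = -14 + 3*4 = -2
i=5: S_5 = -14 + 3*5 = 1
The first 6 terms are: [-14, -11, -8, -5, -2, 1]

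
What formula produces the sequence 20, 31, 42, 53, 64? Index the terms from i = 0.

Check differences: 31 - 20 = 11
42 - 31 = 11
Common difference d = 11.
First term a = 20.
Formula: S_i = 20 + 11*i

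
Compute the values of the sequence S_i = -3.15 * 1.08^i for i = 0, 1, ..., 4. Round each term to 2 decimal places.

This is a geometric sequence.
i=0: S_0 = -3.15 * 1.08^0 = -3.15
i=1: S_1 = -3.15 * 1.08^1 ≈ -3.4
i=2: S_2 = -3.15 * 1.08^2 ≈ -3.67
i=3: S_3 = -3.15 * 1.08^3 ≈ -3.97
i=4: S_4 = -3.15 * 1.08^4 ≈ -4.29
The first 5 terms are: [-3.15, -3.4, -3.67, -3.97, -4.29]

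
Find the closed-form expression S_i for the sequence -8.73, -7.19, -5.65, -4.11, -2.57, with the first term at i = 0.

Check differences: -7.19 - -8.73 = 1.54
-5.65 - -7.19 = 1.54
Common difference d = 1.54.
First term a = -8.73.
Formula: S_i = -8.73 + 1.54*i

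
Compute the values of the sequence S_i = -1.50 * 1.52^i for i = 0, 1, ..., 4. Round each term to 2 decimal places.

This is a geometric sequence.
i=0: S_0 = -1.5 * 1.52^0 = -1.5
i=1: S_1 = -1.5 * 1.52^1 = -2.28
i=2: S_2 = -1.5 * 1.52^2 ≈ -3.47
i=3: S_3 = -1.5 * 1.52^3 ≈ -5.27
i=4: S_4 = -1.5 * 1.52^4 ≈ -8.01
The first 5 terms are: [-1.5, -2.28, -3.47, -5.27, -8.01]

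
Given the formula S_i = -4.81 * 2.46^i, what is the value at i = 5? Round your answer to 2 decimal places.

S_5 = -4.81 * 2.46^5 ≈ -4.81 * 90.0898 ≈ -433.33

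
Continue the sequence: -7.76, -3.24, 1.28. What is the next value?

Differences: -3.24 - -7.76 = 4.52
This is an arithmetic sequence with common difference d = 4.52.
Next term = 1.28 + 4.52 = 5.8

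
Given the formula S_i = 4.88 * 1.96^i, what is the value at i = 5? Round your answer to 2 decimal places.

S_5 = 4.88 * 1.96^5 ≈ 4.88 * 28.9255 ≈ 141.16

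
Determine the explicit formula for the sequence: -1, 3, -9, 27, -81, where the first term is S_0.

Check ratios: 3 / -1 = -3.0
Common ratio r = -3.
First term a = -1.
Formula: S_i = -1 * (-3)^i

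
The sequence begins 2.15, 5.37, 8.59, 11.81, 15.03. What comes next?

Differences: 5.37 - 2.15 = 3.22
This is an arithmetic sequence with common difference d = 3.22.
Next term = 15.03 + 3.22 = 18.25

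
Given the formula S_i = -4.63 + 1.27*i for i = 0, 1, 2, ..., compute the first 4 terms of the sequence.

This is an arithmetic sequence.
i=0: S_0 = -4.63 + 1.27*0 = -4.63
i=1: S_1 = -4.63 + 1.27*1 = -3.36
i=2: S_2 = -4.63 + 1.27*2 = -2.09
i=3: S_3 = -4.63 + 1.27*3 = -0.82
The first 4 terms are: [-4.63, -3.36, -2.09, -0.82]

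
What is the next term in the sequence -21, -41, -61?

Differences: -41 - -21 = -20
This is an arithmetic sequence with common difference d = -20.
Next term = -61 + -20 = -81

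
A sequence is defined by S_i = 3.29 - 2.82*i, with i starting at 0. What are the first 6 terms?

This is an arithmetic sequence.
i=0: S_0 = 3.29 + -2.82*0 = 3.29
i=1: S_1 = 3.29 + -2.82*1 = 0.47
i=2: S_2 = 3.29 + -2.82*2 = -2.35
i=3: S_3 = 3.29 + -2.82*3 = -5.17
i=4: S_4 = 3.29 + -2.82*4 = -7.99
i=5: S_5 = 3.29 + -2.82*5 = -10.81
The first 6 terms are: [3.29, 0.47, -2.35, -5.17, -7.99, -10.81]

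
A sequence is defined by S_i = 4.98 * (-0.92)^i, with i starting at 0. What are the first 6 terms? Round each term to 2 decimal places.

This is a geometric sequence.
i=0: S_0 = 4.98 * (-0.92)^0 = 4.98
i=1: S_1 = 4.98 * (-0.92)^1 ≈ -4.58
i=2: S_2 = 4.98 * (-0.92)^2 ≈ 4.22
i=3: S_3 = 4.98 * (-0.92)^3 ≈ -3.88
i=4: S_4 = 4.98 * (-0.92)^4 ≈ 3.57
i=5: S_5 = 4.98 * (-0.92)^5 ≈ -3.28
The first 6 terms are: [4.98, -4.58, 4.22, -3.88, 3.57, -3.28]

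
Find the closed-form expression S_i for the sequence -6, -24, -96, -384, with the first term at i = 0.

Check ratios: -24 / -6 = 4.0
Common ratio r = 4.
First term a = -6.
Formula: S_i = -6 * 4^i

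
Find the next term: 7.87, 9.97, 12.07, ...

Differences: 9.97 - 7.87 = 2.1
This is an arithmetic sequence with common difference d = 2.1.
Next term = 12.07 + 2.1 = 14.17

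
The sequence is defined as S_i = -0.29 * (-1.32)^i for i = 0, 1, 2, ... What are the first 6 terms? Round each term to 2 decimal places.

This is a geometric sequence.
i=0: S_0 = -0.29 * (-1.32)^0 = -0.29
i=1: S_1 = -0.29 * (-1.32)^1 ≈ 0.38
i=2: S_2 = -0.29 * (-1.32)^2 ≈ -0.51
i=3: S_3 = -0.29 * (-1.32)^3 ≈ 0.67
i=4: S_4 = -0.29 * (-1.32)^4 ≈ -0.88
i=5: S_5 = -0.29 * (-1.32)^5 ≈ 1.16
The first 6 terms are: [-0.29, 0.38, -0.51, 0.67, -0.88, 1.16]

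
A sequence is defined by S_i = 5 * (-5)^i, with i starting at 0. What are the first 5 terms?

This is a geometric sequence.
i=0: S_0 = 5 * (-5)^0 = 5
i=1: S_1 = 5 * (-5)^1 = -25
i=2: S_2 = 5 * (-5)^2 = 125
i=3: S_3 = 5 * (-5)^3 = -625
i=4: S_4 = 5 * (-5)^4 = 3125
The first 5 terms are: [5, -25, 125, -625, 3125]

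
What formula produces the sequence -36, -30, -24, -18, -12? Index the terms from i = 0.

Check differences: -30 - -36 = 6
-24 - -30 = 6
Common difference d = 6.
First term a = -36.
Formula: S_i = -36 + 6*i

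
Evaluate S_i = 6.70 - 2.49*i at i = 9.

S_9 = 6.7 + -2.49*9 = 6.7 + -22.41 = -15.71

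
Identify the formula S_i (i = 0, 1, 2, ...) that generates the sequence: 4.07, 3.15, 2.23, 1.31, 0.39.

Check differences: 3.15 - 4.07 = -0.92
2.23 - 3.15 = -0.92
Common difference d = -0.92.
First term a = 4.07.
Formula: S_i = 4.07 - 0.92*i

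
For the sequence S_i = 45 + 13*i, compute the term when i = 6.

S_6 = 45 + 13*6 = 45 + 78 = 123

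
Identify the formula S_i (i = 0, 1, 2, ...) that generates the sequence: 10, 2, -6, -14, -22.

Check differences: 2 - 10 = -8
-6 - 2 = -8
Common difference d = -8.
First term a = 10.
Formula: S_i = 10 - 8*i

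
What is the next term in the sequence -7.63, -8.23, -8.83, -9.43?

Differences: -8.23 - -7.63 = -0.6
This is an arithmetic sequence with common difference d = -0.6.
Next term = -9.43 + -0.6 = -10.03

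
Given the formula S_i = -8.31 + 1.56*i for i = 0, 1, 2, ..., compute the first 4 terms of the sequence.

This is an arithmetic sequence.
i=0: S_0 = -8.31 + 1.56*0 = -8.31
i=1: S_1 = -8.31 + 1.56*1 = -6.75
i=2: S_2 = -8.31 + 1.56*2 = -5.19
i=3: S_3 = -8.31 + 1.56*3 = -3.63
The first 4 terms are: [-8.31, -6.75, -5.19, -3.63]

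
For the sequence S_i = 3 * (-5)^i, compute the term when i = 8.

S_8 = 3 * (-5)^8 = 3 * 390625 = 1171875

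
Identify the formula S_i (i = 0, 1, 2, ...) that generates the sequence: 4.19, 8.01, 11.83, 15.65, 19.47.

Check differences: 8.01 - 4.19 = 3.82
11.83 - 8.01 = 3.82
Common difference d = 3.82.
First term a = 4.19.
Formula: S_i = 4.19 + 3.82*i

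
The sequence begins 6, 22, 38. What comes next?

Differences: 22 - 6 = 16
This is an arithmetic sequence with common difference d = 16.
Next term = 38 + 16 = 54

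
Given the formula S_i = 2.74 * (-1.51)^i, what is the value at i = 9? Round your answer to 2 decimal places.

S_9 = 2.74 * (-1.51)^9 ≈ 2.74 * -40.8124 ≈ -111.83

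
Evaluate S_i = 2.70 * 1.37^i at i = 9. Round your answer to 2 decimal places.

S_9 = 2.7 * 1.37^9 ≈ 2.7 * 17.0014 ≈ 45.9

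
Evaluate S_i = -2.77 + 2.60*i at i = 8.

S_8 = -2.77 + 2.6*8 = -2.77 + 20.8 = 18.03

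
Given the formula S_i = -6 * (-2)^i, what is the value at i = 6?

S_6 = -6 * (-2)^6 = -6 * 64 = -384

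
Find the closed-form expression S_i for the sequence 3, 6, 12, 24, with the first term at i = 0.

Check ratios: 6 / 3 = 2.0
Common ratio r = 2.
First term a = 3.
Formula: S_i = 3 * 2^i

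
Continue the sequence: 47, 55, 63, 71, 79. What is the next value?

Differences: 55 - 47 = 8
This is an arithmetic sequence with common difference d = 8.
Next term = 79 + 8 = 87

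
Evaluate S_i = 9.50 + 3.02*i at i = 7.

S_7 = 9.5 + 3.02*7 = 9.5 + 21.14 = 30.64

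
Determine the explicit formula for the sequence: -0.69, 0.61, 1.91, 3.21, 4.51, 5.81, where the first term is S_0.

Check differences: 0.61 - -0.69 = 1.3
1.91 - 0.61 = 1.3
Common difference d = 1.3.
First term a = -0.69.
Formula: S_i = -0.69 + 1.30*i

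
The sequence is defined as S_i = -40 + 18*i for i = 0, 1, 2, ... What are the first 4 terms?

This is an arithmetic sequence.
i=0: S_0 = -40 + 18*0 = -40
i=1: S_1 = -40 + 18*1 = -22
i=2: S_2 = -40 + 18*2 = -4
i=3: S_3 = -40 + 18*3 = 14
The first 4 terms are: [-40, -22, -4, 14]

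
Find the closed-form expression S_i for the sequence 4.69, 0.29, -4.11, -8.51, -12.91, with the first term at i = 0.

Check differences: 0.29 - 4.69 = -4.4
-4.11 - 0.29 = -4.4
Common difference d = -4.4.
First term a = 4.69.
Formula: S_i = 4.69 - 4.40*i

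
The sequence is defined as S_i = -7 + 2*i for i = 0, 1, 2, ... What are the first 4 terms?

This is an arithmetic sequence.
i=0: S_0 = -7 + 2*0 = -7
i=1: S_1 = -7 + 2*1 = -5
i=2: S_2 = -7 + 2*2 = -3
i=3: S_3 = -7 + 2*3 = -1
The first 4 terms are: [-7, -5, -3, -1]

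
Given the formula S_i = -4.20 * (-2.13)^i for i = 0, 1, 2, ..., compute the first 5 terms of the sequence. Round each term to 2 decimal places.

This is a geometric sequence.
i=0: S_0 = -4.2 * (-2.13)^0 = -4.2
i=1: S_1 = -4.2 * (-2.13)^1 ≈ 8.95
i=2: S_2 = -4.2 * (-2.13)^2 ≈ -19.05
i=3: S_3 = -4.2 * (-2.13)^3 ≈ 40.59
i=4: S_4 = -4.2 * (-2.13)^4 ≈ -86.45
The first 5 terms are: [-4.2, 8.95, -19.05, 40.59, -86.45]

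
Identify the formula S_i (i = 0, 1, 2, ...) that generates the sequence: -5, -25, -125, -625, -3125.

Check ratios: -25 / -5 = 5.0
Common ratio r = 5.
First term a = -5.
Formula: S_i = -5 * 5^i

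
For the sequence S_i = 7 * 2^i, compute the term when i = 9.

S_9 = 7 * 2^9 = 7 * 512 = 3584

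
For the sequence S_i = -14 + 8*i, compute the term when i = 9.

S_9 = -14 + 8*9 = -14 + 72 = 58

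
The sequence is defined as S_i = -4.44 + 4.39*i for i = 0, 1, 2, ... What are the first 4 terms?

This is an arithmetic sequence.
i=0: S_0 = -4.44 + 4.39*0 = -4.44
i=1: S_1 = -4.44 + 4.39*1 = -0.05
i=2: S_2 = -4.44 + 4.39*2 = 4.34
i=3: S_3 = -4.44 + 4.39*3 = 8.73
The first 4 terms are: [-4.44, -0.05, 4.34, 8.73]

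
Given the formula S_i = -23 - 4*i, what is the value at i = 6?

S_6 = -23 + -4*6 = -23 + -24 = -47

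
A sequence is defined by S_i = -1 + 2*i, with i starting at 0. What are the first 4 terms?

This is an arithmetic sequence.
i=0: S_0 = -1 + 2*0 = -1
i=1: S_1 = -1 + 2*1 = 1
i=2: S_2 = -1 + 2*2 = 3
i=3: S_3 = -1 + 2*3 = 5
The first 4 terms are: [-1, 1, 3, 5]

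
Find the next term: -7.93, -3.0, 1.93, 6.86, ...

Differences: -3.0 - -7.93 = 4.93
This is an arithmetic sequence with common difference d = 4.93.
Next term = 6.86 + 4.93 = 11.79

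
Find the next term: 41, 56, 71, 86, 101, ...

Differences: 56 - 41 = 15
This is an arithmetic sequence with common difference d = 15.
Next term = 101 + 15 = 116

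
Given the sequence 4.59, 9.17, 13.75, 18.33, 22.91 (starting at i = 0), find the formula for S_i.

Check differences: 9.17 - 4.59 = 4.58
13.75 - 9.17 = 4.58
Common difference d = 4.58.
First term a = 4.59.
Formula: S_i = 4.59 + 4.58*i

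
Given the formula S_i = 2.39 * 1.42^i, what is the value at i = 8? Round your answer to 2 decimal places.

S_8 = 2.39 * 1.42^8 ≈ 2.39 * 16.5313 ≈ 39.51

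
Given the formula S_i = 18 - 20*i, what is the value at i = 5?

S_5 = 18 + -20*5 = 18 + -100 = -82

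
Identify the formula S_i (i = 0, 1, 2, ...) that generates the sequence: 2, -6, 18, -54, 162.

Check ratios: -6 / 2 = -3.0
Common ratio r = -3.
First term a = 2.
Formula: S_i = 2 * (-3)^i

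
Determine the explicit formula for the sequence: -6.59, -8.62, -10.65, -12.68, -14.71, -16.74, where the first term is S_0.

Check differences: -8.62 - -6.59 = -2.03
-10.65 - -8.62 = -2.03
Common difference d = -2.03.
First term a = -6.59.
Formula: S_i = -6.59 - 2.03*i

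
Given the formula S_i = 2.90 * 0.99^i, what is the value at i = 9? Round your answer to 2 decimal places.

S_9 = 2.9 * 0.99^9 ≈ 2.9 * 0.9135 ≈ 2.65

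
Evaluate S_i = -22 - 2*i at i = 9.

S_9 = -22 + -2*9 = -22 + -18 = -40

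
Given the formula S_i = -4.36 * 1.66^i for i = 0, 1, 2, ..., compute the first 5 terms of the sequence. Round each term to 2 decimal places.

This is a geometric sequence.
i=0: S_0 = -4.36 * 1.66^0 = -4.36
i=1: S_1 = -4.36 * 1.66^1 ≈ -7.24
i=2: S_2 = -4.36 * 1.66^2 ≈ -12.01
i=3: S_3 = -4.36 * 1.66^3 ≈ -19.94
i=4: S_4 = -4.36 * 1.66^4 ≈ -33.11
The first 5 terms are: [-4.36, -7.24, -12.01, -19.94, -33.11]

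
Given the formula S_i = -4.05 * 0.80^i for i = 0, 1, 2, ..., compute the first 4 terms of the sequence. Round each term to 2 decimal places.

This is a geometric sequence.
i=0: S_0 = -4.05 * 0.8^0 = -4.05
i=1: S_1 = -4.05 * 0.8^1 = -3.24
i=2: S_2 = -4.05 * 0.8^2 ≈ -2.59
i=3: S_3 = -4.05 * 0.8^3 ≈ -2.07
The first 4 terms are: [-4.05, -3.24, -2.59, -2.07]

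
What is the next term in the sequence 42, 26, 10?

Differences: 26 - 42 = -16
This is an arithmetic sequence with common difference d = -16.
Next term = 10 + -16 = -6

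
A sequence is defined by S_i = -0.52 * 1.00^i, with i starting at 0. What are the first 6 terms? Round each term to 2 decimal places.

This is a geometric sequence.
i=0: S_0 = -0.52 * 1.0^0 = -0.52
i=1: S_1 = -0.52 * 1.0^1 = -0.52
i=2: S_2 = -0.52 * 1.0^2 = -0.52
i=3: S_3 = -0.52 * 1.0^3 = -0.52
i=4: S_4 = -0.52 * 1.0^4 = -0.52
i=5: S_5 = -0.52 * 1.0^5 = -0.52
The first 6 terms are: [-0.52, -0.52, -0.52, -0.52, -0.52, -0.52]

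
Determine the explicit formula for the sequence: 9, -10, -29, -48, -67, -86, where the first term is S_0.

Check differences: -10 - 9 = -19
-29 - -10 = -19
Common difference d = -19.
First term a = 9.
Formula: S_i = 9 - 19*i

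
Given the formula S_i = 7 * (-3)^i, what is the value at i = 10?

S_10 = 7 * (-3)^10 = 7 * 59049 = 413343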